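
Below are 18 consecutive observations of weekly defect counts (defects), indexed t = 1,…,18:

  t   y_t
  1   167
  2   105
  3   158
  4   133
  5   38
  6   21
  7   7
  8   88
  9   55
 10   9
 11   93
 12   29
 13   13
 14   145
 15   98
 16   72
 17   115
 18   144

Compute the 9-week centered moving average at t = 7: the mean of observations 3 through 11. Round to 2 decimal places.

Sum of periods 3–11: 158 + 133 + 38 + 21 + 7 + 88 + 55 + 9 + 93 = 602
Divide by 9: 602 / 9 = 66.89

66.89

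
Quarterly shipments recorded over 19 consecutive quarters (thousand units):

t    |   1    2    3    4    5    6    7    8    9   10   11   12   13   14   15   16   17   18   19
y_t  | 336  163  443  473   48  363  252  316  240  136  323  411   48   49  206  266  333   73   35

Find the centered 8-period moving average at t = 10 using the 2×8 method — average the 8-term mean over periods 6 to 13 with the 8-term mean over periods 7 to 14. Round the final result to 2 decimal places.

Sum over 6–13: 363 + 252 + 316 + 240 + 136 + 323 + 411 + 48 = 2089
Sum over 7–14: 252 + 316 + 240 + 136 + 323 + 411 + 48 + 49 = 1775
CMA at t=10 = (2089 + 1775) / (2·8) = 3864 / 16 = 241.50

241.50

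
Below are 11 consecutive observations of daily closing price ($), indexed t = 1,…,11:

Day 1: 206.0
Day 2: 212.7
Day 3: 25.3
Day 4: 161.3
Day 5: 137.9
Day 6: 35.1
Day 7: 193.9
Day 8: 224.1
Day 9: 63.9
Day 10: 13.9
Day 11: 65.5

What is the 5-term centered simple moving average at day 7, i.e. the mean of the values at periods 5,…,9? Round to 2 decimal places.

130.98

Sum of periods 5–9: 137.9 + 35.1 + 193.9 + 224.1 + 63.9 = 654.9
Divide by 5: 654.9 / 5 = 130.98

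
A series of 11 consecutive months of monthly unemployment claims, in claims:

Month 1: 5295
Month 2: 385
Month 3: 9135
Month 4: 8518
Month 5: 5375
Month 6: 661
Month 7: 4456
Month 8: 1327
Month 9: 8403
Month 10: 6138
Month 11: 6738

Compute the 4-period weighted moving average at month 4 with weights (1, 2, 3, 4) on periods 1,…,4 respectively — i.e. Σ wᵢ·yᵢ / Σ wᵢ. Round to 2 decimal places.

Weighted sum: 1·5295 + 2·385 + 3·9135 + 4·8518 = 5295 + 770 + 27405 + 34072 = 67542
Weight total: 1 + 2 + 3 + 4 = 10
WMA = 67542 / 10 = 6754.20

6754.20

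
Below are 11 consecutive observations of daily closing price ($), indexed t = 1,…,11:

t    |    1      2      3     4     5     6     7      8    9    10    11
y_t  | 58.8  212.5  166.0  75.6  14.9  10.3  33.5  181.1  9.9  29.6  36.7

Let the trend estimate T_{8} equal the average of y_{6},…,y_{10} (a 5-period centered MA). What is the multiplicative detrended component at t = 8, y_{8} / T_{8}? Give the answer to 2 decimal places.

Trend T_8 = (10.3 + 33.5 + 181.1 + 9.9 + 29.6) / 5 = 264.4/5 = 52.8800
Ratio to trend: 181.1 / 52.8800 = 3.42

3.42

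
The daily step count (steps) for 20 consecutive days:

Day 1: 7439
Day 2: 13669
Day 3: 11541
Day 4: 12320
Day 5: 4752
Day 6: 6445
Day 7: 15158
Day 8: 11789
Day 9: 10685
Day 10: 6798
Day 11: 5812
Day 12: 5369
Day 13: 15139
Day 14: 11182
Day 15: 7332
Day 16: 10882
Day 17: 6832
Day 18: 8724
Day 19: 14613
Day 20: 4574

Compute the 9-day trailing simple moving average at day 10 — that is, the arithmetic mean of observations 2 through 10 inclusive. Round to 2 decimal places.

Sum of periods 2–10: 13669 + 11541 + 12320 + 4752 + 6445 + 15158 + 11789 + 10685 + 6798 = 93157
Divide by 9: 93157 / 9 = 10350.78

10350.78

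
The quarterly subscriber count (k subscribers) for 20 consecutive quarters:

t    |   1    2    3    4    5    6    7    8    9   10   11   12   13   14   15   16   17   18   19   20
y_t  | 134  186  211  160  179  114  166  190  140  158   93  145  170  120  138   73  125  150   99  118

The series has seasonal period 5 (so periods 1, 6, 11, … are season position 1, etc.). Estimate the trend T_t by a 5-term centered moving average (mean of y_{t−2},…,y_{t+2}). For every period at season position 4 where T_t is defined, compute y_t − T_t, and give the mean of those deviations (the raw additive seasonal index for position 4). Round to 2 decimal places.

Season position 4 occurs at t = 4, 9, 14 (where T_t is defined).
t=4: T_4 = 170.0000; y_4 − T_4 = 160 − 170.0000 = -10.0000
t=9: T_9 = 149.4000; y_9 − T_9 = 140 − 149.4000 = -9.4000
t=14: T_14 = 129.2000; y_14 − T_14 = 120 − 129.2000 = -9.2000
Mean deviation: (-10.0000 + -9.4000 + -9.2000) / 3 = -9.53

-9.53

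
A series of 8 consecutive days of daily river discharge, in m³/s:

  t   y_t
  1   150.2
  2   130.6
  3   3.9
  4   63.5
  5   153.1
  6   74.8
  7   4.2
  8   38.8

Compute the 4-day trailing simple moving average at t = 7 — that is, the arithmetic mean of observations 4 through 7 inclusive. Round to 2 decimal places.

73.90

Sum of periods 4–7: 63.5 + 153.1 + 74.8 + 4.2 = 295.6
Divide by 4: 295.6 / 4 = 73.90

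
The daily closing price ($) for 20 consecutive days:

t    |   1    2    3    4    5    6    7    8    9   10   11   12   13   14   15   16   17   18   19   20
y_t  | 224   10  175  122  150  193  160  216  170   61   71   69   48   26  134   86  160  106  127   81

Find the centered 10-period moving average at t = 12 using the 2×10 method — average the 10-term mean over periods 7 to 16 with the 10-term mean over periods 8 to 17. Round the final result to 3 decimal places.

104.100

Sum over 7–16: 160 + 216 + 170 + 61 + 71 + 69 + 48 + 26 + 134 + 86 = 1041
Sum over 8–17: 216 + 170 + 61 + 71 + 69 + 48 + 26 + 134 + 86 + 160 = 1041
CMA at t=12 = (1041 + 1041) / (2·10) = 2082 / 20 = 104.100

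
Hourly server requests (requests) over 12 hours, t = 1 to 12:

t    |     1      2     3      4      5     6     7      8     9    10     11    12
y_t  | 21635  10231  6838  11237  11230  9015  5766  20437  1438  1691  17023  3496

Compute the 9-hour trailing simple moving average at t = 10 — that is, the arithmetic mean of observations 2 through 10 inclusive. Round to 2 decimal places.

Sum of periods 2–10: 10231 + 6838 + 11237 + 11230 + 9015 + 5766 + 20437 + 1438 + 1691 = 77883
Divide by 9: 77883 / 9 = 8653.67

8653.67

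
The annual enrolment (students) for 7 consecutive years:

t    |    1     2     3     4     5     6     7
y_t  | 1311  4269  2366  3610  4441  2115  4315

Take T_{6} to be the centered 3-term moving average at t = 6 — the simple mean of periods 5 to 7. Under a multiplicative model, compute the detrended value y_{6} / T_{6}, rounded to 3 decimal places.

0.584

Trend T_6 = (4441 + 2115 + 4315) / 3 = 10871/3 = 3623.66667
Ratio to trend: 2115 / 3623.66667 = 0.584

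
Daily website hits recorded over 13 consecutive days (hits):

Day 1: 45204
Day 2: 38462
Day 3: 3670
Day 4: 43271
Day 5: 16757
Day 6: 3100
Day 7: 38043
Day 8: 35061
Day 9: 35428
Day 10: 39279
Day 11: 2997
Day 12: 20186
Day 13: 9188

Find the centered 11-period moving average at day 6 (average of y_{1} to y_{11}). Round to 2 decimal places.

Sum of periods 1–11: 45204 + 38462 + 3670 + 43271 + 16757 + 3100 + 38043 + 35061 + 35428 + 39279 + 2997 = 301272
Divide by 11: 301272 / 11 = 27388.36

27388.36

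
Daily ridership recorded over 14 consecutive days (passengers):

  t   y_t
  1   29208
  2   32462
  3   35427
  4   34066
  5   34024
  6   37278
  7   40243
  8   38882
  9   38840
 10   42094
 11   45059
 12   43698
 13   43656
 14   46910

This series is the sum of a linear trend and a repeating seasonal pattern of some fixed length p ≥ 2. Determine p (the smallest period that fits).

First differences y_{t+1} − y_t: 3254, 2965, -1361, -42, 3254, 2965, -1361, -42, 3254, 2965, …
The difference pattern repeats every 4 terms and not for any smaller step, so p = 4.

4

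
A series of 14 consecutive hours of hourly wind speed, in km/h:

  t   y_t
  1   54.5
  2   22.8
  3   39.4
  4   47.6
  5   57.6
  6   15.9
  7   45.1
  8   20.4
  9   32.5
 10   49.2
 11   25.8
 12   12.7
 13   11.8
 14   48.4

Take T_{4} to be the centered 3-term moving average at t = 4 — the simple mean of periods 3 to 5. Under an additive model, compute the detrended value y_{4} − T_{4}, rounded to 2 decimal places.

-0.60

Trend T_4 = (39.4 + 47.6 + 57.6) / 3 = 144.6/3 = 48.2000
Detrended value: 47.6 − 48.2000 = -0.60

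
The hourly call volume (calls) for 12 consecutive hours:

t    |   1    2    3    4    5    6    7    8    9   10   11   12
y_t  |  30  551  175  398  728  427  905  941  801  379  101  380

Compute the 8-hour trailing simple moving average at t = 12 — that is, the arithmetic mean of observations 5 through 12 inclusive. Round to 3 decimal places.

582.750

Sum of periods 5–12: 728 + 427 + 905 + 941 + 801 + 379 + 101 + 380 = 4662
Divide by 8: 4662 / 8 = 582.750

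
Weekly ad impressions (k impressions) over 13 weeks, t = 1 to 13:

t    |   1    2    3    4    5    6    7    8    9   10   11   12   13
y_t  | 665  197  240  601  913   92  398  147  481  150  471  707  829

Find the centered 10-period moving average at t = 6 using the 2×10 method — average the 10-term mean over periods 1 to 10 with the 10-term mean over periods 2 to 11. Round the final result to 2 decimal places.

Sum over 1–10: 665 + 197 + 240 + 601 + 913 + 92 + 398 + 147 + 481 + 150 = 3884
Sum over 2–11: 197 + 240 + 601 + 913 + 92 + 398 + 147 + 481 + 150 + 471 = 3690
CMA at t=6 = (3884 + 3690) / (2·10) = 7574 / 20 = 378.70

378.70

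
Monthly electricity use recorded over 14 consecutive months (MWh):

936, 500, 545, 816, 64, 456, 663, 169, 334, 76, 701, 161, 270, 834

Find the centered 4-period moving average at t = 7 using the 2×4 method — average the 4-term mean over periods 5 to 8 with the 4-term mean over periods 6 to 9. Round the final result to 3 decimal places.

371.750

Sum over 5–8: 64 + 456 + 663 + 169 = 1352
Sum over 6–9: 456 + 663 + 169 + 334 = 1622
CMA at t=7 = (1352 + 1622) / (2·4) = 2974 / 8 = 371.750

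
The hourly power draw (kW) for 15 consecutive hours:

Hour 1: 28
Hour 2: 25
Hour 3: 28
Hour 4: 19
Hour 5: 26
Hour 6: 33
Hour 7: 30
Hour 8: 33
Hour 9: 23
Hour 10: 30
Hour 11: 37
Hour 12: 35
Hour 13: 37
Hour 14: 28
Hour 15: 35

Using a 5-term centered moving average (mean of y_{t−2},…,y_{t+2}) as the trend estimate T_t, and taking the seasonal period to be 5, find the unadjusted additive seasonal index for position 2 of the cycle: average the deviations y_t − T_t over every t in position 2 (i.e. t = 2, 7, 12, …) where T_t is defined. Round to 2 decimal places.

1.30

Season position 2 occurs at t = 7, 12 (where T_t is defined).
t=7: T_7 = 29.0000; y_7 − T_7 = 30 − 29.0000 = 1.0000
t=12: T_12 = 33.4000; y_12 − T_12 = 35 − 33.4000 = 1.6000
Mean deviation: (1.0000 + 1.6000) / 2 = 1.30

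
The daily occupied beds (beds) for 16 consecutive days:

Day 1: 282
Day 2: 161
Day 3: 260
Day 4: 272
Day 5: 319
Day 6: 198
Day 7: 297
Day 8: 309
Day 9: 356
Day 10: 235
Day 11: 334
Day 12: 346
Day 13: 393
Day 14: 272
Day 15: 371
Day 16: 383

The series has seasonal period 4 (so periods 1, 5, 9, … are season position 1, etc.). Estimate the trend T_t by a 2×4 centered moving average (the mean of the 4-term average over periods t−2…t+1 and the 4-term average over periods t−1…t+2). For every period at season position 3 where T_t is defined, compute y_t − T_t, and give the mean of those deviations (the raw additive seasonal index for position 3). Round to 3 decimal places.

Season position 3 occurs at t = 3, 7, 11 (where T_t is defined).
t=3: T_3 = 248.37500; y_3 − T_3 = 260 − 248.37500 = 11.62500
t=7: T_7 = 285.37500; y_7 − T_7 = 297 − 285.37500 = 11.62500
t=11: T_11 = 322.37500; y_11 − T_11 = 334 − 322.37500 = 11.62500
Mean deviation: (11.62500 + 11.62500 + 11.62500) / 3 = 11.625

11.625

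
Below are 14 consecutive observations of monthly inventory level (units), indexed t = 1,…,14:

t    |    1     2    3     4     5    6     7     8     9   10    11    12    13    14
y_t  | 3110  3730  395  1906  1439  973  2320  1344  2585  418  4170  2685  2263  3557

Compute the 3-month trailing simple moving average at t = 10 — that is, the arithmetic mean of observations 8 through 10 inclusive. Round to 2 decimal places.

1449.00

Sum of periods 8–10: 1344 + 2585 + 418 = 4347
Divide by 3: 4347 / 3 = 1449.00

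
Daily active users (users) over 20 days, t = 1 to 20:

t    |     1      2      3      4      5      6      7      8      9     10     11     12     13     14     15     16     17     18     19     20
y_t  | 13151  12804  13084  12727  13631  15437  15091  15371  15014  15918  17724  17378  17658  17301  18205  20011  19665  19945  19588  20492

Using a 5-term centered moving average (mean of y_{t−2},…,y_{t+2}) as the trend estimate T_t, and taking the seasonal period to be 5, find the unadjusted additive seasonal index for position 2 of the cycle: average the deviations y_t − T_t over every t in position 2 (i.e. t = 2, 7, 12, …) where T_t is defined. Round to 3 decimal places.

Season position 2 occurs at t = 7, 12, 17 (where T_t is defined).
t=7: T_7 = 14908.80000; y_7 − T_7 = 15091 − 14908.80000 = 182.20000
t=12: T_12 = 17195.80000; y_12 − T_12 = 17378 − 17195.80000 = 182.20000
t=17: T_17 = 19482.80000; y_17 − T_17 = 19665 − 19482.80000 = 182.20000
Mean deviation: (182.20000 + 182.20000 + 182.20000) / 3 = 182.200

182.200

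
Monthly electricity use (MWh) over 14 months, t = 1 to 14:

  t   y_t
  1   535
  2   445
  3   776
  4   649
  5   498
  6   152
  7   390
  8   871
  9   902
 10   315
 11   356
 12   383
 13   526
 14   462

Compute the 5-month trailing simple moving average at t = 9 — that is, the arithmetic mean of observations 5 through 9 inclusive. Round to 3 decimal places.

Sum of periods 5–9: 498 + 152 + 390 + 871 + 902 = 2813
Divide by 5: 2813 / 5 = 562.600

562.600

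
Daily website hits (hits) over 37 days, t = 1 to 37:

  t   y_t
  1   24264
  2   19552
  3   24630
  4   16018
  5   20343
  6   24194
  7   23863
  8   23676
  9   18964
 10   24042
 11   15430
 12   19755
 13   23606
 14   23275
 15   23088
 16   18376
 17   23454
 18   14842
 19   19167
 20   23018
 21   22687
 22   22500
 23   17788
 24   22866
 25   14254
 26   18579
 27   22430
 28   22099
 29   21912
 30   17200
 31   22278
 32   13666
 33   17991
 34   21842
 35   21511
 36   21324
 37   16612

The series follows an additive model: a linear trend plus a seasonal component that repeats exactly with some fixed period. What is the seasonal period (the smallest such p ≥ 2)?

7

First differences y_{t+1} − y_t: -4712, 5078, -8612, 4325, 3851, -331, -187, -4712, 5078, -8612, 4325, 3851, -331, -187, -4712, 5078, …
The difference pattern repeats every 7 terms and not for any smaller step, so p = 7.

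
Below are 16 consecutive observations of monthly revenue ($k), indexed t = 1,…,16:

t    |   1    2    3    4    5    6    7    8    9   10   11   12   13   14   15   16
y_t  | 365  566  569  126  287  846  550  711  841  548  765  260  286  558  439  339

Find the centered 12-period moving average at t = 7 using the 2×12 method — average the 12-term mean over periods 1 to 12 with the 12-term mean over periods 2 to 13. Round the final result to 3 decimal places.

Sum over 1–12: 365 + 566 + 569 + 126 + 287 + 846 + 550 + 711 + 841 + 548 + 765 + 260 = 6434
Sum over 2–13: 566 + 569 + 126 + 287 + 846 + 550 + 711 + 841 + 548 + 765 + 260 + 286 = 6355
CMA at t=7 = (6434 + 6355) / (2·12) = 12789 / 24 = 532.875

532.875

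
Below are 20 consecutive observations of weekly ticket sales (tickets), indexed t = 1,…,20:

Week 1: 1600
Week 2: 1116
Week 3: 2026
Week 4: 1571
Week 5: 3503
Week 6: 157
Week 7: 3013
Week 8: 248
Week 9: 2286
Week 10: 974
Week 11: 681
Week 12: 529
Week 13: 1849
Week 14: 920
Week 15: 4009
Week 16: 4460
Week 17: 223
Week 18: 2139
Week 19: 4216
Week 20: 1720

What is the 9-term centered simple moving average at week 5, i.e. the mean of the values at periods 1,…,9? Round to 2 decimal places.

Sum of periods 1–9: 1600 + 1116 + 2026 + 1571 + 3503 + 157 + 3013 + 248 + 2286 = 15520
Divide by 9: 15520 / 9 = 1724.44

1724.44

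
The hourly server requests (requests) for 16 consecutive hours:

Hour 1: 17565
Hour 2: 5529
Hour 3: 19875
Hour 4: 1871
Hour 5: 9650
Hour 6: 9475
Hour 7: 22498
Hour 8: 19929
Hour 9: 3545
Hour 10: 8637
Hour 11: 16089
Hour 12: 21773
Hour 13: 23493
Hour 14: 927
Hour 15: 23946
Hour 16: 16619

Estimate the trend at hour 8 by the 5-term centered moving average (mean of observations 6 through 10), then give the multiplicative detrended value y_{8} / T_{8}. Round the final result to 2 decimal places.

Trend T_8 = (9475 + 22498 + 19929 + 3545 + 8637) / 5 = 64084/5 = 12816.8000
Ratio to trend: 19929 / 12816.8000 = 1.55

1.55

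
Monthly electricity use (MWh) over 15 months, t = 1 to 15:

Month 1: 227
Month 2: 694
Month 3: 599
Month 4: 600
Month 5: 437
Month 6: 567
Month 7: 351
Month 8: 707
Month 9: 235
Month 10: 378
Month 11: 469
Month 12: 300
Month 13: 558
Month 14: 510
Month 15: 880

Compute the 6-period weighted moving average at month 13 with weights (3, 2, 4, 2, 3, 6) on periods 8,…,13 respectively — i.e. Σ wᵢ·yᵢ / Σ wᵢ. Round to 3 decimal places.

464.450

Weighted sum: 3·707 + 2·235 + 4·378 + 2·469 + 3·300 + 6·558 = 2121 + 470 + 1512 + 938 + 900 + 3348 = 9289
Weight total: 3 + 2 + 4 + 2 + 3 + 6 = 20
WMA = 9289 / 20 = 464.450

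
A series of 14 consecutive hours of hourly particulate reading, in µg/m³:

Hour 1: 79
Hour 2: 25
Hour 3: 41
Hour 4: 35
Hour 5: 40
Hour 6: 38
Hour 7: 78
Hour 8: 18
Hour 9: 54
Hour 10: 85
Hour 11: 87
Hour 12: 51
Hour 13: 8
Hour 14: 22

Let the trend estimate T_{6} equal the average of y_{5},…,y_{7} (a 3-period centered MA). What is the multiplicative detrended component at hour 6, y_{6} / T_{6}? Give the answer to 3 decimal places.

Trend T_6 = (40 + 38 + 78) / 3 = 156/3 = 52.00000
Ratio to trend: 38 / 52.00000 = 0.731

0.731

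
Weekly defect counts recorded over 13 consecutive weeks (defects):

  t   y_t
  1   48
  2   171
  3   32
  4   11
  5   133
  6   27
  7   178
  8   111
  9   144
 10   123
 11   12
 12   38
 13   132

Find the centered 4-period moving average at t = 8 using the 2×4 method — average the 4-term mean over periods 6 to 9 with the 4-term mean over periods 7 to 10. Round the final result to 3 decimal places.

127.000

Sum over 6–9: 27 + 178 + 111 + 144 = 460
Sum over 7–10: 178 + 111 + 144 + 123 = 556
CMA at t=8 = (460 + 556) / (2·4) = 1016 / 8 = 127.000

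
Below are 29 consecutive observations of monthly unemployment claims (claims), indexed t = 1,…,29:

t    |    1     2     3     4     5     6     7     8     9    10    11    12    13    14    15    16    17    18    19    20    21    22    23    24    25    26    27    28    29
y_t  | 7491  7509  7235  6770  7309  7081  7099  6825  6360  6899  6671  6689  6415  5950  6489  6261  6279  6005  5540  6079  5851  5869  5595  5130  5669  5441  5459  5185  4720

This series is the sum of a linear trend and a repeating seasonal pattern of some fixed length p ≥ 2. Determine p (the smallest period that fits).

First differences y_{t+1} − y_t: 18, -274, -465, 539, -228, 18, -274, -465, 539, -228, 18, -274, …
The difference pattern repeats every 5 terms and not for any smaller step, so p = 5.

5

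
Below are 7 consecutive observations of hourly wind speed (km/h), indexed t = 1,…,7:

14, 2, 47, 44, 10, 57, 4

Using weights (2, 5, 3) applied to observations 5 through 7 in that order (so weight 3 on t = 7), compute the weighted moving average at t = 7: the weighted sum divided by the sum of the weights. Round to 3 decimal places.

Weighted sum: 2·10 + 5·57 + 3·4 = 20 + 285 + 12 = 317
Weight total: 2 + 5 + 3 = 10
WMA = 317 / 10 = 31.700

31.700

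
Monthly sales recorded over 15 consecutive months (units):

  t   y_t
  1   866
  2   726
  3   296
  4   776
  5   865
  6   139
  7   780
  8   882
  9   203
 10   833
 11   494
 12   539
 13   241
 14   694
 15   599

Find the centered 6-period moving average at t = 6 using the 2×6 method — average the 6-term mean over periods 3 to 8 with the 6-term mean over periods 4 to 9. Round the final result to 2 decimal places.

615.25

Sum over 3–8: 296 + 776 + 865 + 139 + 780 + 882 = 3738
Sum over 4–9: 776 + 865 + 139 + 780 + 882 + 203 = 3645
CMA at t=6 = (3738 + 3645) / (2·6) = 7383 / 12 = 615.25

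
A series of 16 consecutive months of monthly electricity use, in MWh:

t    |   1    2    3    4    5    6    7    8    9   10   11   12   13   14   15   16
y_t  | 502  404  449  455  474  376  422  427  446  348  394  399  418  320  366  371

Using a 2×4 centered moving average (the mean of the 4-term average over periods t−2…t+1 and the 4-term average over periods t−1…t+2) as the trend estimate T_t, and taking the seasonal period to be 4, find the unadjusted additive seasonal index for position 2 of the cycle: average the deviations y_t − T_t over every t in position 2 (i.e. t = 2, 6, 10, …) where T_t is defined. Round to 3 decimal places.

Season position 2 occurs at t = 6, 10, 14 (where T_t is defined).
t=6: T_6 = 428.25000; y_6 − T_6 = 376 − 428.25000 = -52.25000
t=10: T_10 = 400.25000; y_10 − T_10 = 348 − 400.25000 = -52.25000
t=14: T_14 = 372.25000; y_14 − T_14 = 320 − 372.25000 = -52.25000
Mean deviation: (-52.25000 + -52.25000 + -52.25000) / 3 = -52.250

-52.250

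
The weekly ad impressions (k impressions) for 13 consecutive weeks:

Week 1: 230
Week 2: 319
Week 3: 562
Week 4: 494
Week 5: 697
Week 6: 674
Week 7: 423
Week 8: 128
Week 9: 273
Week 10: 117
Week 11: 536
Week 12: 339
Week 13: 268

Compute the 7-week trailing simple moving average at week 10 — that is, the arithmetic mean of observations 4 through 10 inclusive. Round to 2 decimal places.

Sum of periods 4–10: 494 + 697 + 674 + 423 + 128 + 273 + 117 = 2806
Divide by 7: 2806 / 7 = 400.86

400.86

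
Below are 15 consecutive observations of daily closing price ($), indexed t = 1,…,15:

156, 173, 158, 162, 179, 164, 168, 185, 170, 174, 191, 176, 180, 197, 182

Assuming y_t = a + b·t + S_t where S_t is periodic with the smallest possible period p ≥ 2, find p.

3

First differences y_{t+1} − y_t: 17, -15, 4, 17, -15, 4, 17, -15, …
The difference pattern repeats every 3 terms and not for any smaller step, so p = 3.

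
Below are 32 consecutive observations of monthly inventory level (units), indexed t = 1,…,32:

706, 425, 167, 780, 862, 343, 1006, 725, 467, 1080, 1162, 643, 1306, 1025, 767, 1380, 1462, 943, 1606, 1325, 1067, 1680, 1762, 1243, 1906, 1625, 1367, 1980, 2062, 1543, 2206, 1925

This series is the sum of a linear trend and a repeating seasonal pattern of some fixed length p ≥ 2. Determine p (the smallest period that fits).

6

First differences y_{t+1} − y_t: -281, -258, 613, 82, -519, 663, -281, -258, 613, 82, -519, 663, -281, -258, …
The difference pattern repeats every 6 terms and not for any smaller step, so p = 6.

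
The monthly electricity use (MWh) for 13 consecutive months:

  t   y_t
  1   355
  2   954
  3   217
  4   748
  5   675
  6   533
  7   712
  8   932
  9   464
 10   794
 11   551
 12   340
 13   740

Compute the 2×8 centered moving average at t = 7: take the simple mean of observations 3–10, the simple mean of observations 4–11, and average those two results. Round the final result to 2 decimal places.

655.25

Sum over 3–10: 217 + 748 + 675 + 533 + 712 + 932 + 464 + 794 = 5075
Sum over 4–11: 748 + 675 + 533 + 712 + 932 + 464 + 794 + 551 = 5409
CMA at t=7 = (5075 + 5409) / (2·8) = 10484 / 16 = 655.25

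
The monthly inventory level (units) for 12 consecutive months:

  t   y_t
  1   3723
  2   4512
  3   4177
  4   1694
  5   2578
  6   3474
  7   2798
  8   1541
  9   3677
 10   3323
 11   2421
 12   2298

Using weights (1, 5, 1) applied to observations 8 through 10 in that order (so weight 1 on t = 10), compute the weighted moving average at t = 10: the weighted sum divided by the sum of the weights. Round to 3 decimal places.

3321.286

Weighted sum: 1·1541 + 5·3677 + 1·3323 = 1541 + 18385 + 3323 = 23249
Weight total: 1 + 5 + 1 = 7
WMA = 23249 / 7 = 3321.286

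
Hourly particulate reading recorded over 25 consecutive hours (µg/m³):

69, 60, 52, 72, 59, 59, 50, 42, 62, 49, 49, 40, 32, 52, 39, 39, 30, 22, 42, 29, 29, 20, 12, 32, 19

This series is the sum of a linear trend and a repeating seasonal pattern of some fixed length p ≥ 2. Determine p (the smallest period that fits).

5

First differences y_{t+1} − y_t: -9, -8, 20, -13, 0, -9, -8, 20, -13, 0, -9, -8, …
The difference pattern repeats every 5 terms and not for any smaller step, so p = 5.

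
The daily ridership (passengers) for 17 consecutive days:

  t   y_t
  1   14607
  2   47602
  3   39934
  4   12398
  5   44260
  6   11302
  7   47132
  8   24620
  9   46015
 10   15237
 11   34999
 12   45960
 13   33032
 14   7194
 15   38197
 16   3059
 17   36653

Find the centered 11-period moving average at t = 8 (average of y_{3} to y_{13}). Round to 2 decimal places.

Sum of periods 3–13: 39934 + 12398 + 44260 + 11302 + 47132 + 24620 + 46015 + 15237 + 34999 + 45960 + 33032 = 354889
Divide by 11: 354889 / 11 = 32262.64

32262.64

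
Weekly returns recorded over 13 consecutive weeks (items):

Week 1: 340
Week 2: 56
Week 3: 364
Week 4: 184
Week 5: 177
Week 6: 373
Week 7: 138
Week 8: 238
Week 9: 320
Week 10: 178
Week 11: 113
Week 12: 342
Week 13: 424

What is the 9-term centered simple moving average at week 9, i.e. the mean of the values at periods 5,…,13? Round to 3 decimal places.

255.889

Sum of periods 5–13: 177 + 373 + 138 + 238 + 320 + 178 + 113 + 342 + 424 = 2303
Divide by 9: 2303 / 9 = 255.889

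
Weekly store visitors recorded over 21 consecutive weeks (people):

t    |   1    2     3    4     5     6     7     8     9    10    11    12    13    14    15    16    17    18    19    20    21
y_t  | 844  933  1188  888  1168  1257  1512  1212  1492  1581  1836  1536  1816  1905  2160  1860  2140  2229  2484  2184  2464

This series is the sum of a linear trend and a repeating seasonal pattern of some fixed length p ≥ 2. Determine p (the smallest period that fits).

4

First differences y_{t+1} − y_t: 89, 255, -300, 280, 89, 255, -300, 280, 89, 255, …
The difference pattern repeats every 4 terms and not for any smaller step, so p = 4.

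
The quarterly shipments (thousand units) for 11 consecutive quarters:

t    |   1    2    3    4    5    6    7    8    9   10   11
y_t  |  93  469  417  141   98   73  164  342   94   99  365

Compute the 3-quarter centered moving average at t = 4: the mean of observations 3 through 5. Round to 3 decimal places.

218.667

Sum of periods 3–5: 417 + 141 + 98 = 656
Divide by 3: 656 / 3 = 218.667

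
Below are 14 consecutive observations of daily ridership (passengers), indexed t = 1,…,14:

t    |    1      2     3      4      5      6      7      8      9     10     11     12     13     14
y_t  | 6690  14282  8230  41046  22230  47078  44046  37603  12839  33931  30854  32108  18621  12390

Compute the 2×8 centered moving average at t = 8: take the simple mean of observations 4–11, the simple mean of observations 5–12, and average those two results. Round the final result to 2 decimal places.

33144.75

Sum over 4–11: 41046 + 22230 + 47078 + 44046 + 37603 + 12839 + 33931 + 30854 = 269627
Sum over 5–12: 22230 + 47078 + 44046 + 37603 + 12839 + 33931 + 30854 + 32108 = 260689
CMA at t=8 = (269627 + 260689) / (2·8) = 530316 / 16 = 33144.75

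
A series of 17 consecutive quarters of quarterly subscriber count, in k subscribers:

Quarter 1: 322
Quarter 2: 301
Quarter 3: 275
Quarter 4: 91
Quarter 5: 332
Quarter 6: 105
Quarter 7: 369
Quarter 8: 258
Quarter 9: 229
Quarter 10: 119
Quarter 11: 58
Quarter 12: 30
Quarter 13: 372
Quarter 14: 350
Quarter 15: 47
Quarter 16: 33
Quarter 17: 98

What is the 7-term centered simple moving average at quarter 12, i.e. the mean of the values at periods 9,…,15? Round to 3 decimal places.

172.143

Sum of periods 9–15: 229 + 119 + 58 + 30 + 372 + 350 + 47 = 1205
Divide by 7: 1205 / 7 = 172.143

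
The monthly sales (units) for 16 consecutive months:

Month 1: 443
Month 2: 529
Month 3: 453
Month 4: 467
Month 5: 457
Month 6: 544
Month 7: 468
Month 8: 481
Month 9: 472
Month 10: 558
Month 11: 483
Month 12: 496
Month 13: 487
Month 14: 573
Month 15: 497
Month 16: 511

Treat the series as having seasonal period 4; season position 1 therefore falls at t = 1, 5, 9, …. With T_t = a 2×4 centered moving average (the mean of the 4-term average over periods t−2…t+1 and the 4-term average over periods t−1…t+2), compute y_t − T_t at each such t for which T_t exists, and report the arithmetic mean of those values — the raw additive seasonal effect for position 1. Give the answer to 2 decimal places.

-24.75

Season position 1 occurs at t = 5, 9, 13 (where T_t is defined).
t=5: T_5 = 482.1250; y_5 − T_5 = 457 − 482.1250 = -25.1250
t=9: T_9 = 496.6250; y_9 − T_9 = 472 − 496.6250 = -24.6250
t=13: T_13 = 511.5000; y_13 − T_13 = 487 − 511.5000 = -24.5000
Mean deviation: (-25.1250 + -24.6250 + -24.5000) / 3 = -24.75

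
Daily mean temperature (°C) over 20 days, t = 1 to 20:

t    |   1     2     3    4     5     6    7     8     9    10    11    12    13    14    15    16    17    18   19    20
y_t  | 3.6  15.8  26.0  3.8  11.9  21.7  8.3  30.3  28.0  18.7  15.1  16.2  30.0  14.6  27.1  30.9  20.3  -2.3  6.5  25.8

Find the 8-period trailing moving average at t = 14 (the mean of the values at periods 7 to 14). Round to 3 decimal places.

20.150

Sum of periods 7–14: 8.3 + 30.3 + 28.0 + 18.7 + 15.1 + 16.2 + 30.0 + 14.6 = 161.2
Divide by 8: 161.2 / 8 = 20.150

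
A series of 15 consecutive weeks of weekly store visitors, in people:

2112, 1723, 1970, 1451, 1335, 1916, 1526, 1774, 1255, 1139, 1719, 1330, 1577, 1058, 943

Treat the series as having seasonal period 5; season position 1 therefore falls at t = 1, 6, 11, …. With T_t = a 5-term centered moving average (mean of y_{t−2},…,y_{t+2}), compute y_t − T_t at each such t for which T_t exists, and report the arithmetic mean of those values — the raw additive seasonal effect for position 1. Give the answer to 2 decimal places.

315.30

Season position 1 occurs at t = 6, 11 (where T_t is defined).
t=6: T_6 = 1600.4000; y_6 − T_6 = 1916 − 1600.4000 = 315.6000
t=11: T_11 = 1404.0000; y_11 − T_11 = 1719 − 1404.0000 = 315.0000
Mean deviation: (315.6000 + 315.0000) / 2 = 315.30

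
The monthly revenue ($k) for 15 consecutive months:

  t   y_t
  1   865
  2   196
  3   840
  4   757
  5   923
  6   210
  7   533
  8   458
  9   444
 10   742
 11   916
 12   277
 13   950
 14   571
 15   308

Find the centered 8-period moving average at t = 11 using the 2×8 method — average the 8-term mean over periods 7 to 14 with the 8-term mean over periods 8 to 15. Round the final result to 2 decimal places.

597.31

Sum over 7–14: 533 + 458 + 444 + 742 + 916 + 277 + 950 + 571 = 4891
Sum over 8–15: 458 + 444 + 742 + 916 + 277 + 950 + 571 + 308 = 4666
CMA at t=11 = (4891 + 4666) / (2·8) = 9557 / 16 = 597.31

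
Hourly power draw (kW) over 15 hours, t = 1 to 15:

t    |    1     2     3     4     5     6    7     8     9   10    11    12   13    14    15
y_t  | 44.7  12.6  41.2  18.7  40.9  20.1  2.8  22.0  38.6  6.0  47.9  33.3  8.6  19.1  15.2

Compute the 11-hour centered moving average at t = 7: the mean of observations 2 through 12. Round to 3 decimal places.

Sum of periods 2–12: 12.6 + 41.2 + 18.7 + 40.9 + 20.1 + 2.8 + 22.0 + 38.6 + 6.0 + 47.9 + 33.3 = 284.1
Divide by 11: 284.1 / 11 = 25.827

25.827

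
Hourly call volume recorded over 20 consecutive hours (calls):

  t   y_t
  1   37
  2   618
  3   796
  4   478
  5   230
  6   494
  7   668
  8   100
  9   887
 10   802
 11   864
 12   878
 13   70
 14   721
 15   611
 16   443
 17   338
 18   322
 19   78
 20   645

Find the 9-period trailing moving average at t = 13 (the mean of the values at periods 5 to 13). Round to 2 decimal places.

Sum of periods 5–13: 230 + 494 + 668 + 100 + 887 + 802 + 864 + 878 + 70 = 4993
Divide by 9: 4993 / 9 = 554.78

554.78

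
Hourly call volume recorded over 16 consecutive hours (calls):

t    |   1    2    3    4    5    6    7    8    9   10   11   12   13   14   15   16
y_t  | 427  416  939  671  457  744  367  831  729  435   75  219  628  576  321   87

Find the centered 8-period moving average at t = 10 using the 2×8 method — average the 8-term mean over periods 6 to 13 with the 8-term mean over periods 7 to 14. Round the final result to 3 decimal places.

493.000

Sum over 6–13: 744 + 367 + 831 + 729 + 435 + 75 + 219 + 628 = 4028
Sum over 7–14: 367 + 831 + 729 + 435 + 75 + 219 + 628 + 576 = 3860
CMA at t=10 = (4028 + 3860) / (2·8) = 7888 / 16 = 493.000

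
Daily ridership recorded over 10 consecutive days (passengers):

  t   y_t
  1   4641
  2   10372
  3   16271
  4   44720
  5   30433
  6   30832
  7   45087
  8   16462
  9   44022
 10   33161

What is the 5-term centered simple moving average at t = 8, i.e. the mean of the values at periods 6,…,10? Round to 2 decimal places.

33912.80

Sum of periods 6–10: 30832 + 45087 + 16462 + 44022 + 33161 = 169564
Divide by 5: 169564 / 5 = 33912.80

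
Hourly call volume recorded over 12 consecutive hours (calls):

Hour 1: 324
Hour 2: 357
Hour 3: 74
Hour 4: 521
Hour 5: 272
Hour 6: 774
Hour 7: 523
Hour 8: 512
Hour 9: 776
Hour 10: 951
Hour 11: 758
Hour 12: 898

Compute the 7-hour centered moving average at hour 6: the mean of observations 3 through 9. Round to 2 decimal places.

Sum of periods 3–9: 74 + 521 + 272 + 774 + 523 + 512 + 776 = 3452
Divide by 7: 3452 / 7 = 493.14

493.14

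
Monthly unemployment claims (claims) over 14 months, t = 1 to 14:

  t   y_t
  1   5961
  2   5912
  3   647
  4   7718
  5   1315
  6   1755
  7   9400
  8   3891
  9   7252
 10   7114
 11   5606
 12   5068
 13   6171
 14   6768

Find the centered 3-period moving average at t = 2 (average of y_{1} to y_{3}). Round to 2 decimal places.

4173.33

Sum of periods 1–3: 5961 + 5912 + 647 = 12520
Divide by 3: 12520 / 3 = 4173.33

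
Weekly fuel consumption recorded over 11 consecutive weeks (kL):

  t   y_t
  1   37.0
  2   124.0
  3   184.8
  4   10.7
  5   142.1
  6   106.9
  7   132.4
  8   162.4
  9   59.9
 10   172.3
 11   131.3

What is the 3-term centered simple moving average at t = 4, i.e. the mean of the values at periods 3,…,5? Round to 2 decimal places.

112.53

Sum of periods 3–5: 184.8 + 10.7 + 142.1 = 337.6
Divide by 3: 337.6 / 3 = 112.53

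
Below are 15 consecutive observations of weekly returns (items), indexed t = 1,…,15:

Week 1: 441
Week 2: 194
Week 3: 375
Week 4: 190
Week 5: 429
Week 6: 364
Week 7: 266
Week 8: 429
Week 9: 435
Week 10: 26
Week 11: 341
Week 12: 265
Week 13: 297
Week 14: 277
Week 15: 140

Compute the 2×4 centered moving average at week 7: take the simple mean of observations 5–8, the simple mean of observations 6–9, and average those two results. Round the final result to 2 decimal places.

372.75

Sum over 5–8: 429 + 364 + 266 + 429 = 1488
Sum over 6–9: 364 + 266 + 429 + 435 = 1494
CMA at t=7 = (1488 + 1494) / (2·4) = 2982 / 8 = 372.75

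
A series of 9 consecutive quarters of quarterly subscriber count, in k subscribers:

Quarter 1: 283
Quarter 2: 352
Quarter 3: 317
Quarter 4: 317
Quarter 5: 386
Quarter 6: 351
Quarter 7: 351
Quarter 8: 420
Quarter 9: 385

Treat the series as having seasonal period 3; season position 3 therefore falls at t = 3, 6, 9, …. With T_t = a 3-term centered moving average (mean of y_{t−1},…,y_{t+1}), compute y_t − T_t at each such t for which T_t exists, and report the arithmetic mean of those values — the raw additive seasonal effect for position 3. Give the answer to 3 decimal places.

Season position 3 occurs at t = 3, 6 (where T_t is defined).
t=3: T_3 = 328.66667; y_3 − T_3 = 317 − 328.66667 = -11.66667
t=6: T_6 = 362.66667; y_6 − T_6 = 351 − 362.66667 = -11.66667
Mean deviation: (-11.66667 + -11.66667) / 2 = -11.667

-11.667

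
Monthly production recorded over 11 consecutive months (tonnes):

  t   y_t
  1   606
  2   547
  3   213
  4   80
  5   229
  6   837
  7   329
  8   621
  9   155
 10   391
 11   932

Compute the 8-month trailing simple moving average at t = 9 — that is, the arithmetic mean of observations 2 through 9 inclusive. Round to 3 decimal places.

376.375

Sum of periods 2–9: 547 + 213 + 80 + 229 + 837 + 329 + 621 + 155 = 3011
Divide by 8: 3011 / 8 = 376.375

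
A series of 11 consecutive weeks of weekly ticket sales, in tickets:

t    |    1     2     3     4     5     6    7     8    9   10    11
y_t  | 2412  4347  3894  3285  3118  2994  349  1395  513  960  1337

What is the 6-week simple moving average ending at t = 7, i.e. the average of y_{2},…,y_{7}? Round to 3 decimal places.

2997.833

Sum of periods 2–7: 4347 + 3894 + 3285 + 3118 + 2994 + 349 = 17987
Divide by 6: 17987 / 6 = 2997.833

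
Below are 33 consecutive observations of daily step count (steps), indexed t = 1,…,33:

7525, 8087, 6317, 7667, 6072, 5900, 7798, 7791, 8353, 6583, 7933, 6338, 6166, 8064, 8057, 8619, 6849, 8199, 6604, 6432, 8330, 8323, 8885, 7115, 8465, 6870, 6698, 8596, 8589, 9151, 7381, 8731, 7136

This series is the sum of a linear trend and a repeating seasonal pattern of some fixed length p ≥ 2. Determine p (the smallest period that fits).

First differences y_{t+1} − y_t: 562, -1770, 1350, -1595, -172, 1898, -7, 562, -1770, 1350, -1595, -172, 1898, -7, 562, -1770, …
The difference pattern repeats every 7 terms and not for any smaller step, so p = 7.

7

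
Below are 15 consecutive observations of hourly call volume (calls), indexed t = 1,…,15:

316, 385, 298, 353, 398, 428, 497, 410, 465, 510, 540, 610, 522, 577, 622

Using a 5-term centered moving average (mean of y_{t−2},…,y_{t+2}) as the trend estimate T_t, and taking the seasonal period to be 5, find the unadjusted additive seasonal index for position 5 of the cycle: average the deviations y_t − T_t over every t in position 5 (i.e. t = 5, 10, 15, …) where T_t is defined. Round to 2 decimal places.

Season position 5 occurs at t = 5, 10 (where T_t is defined).
t=5: T_5 = 394.8000; y_5 − T_5 = 398 − 394.8000 = 3.2000
t=10: T_10 = 507.0000; y_10 − T_10 = 510 − 507.0000 = 3.0000
Mean deviation: (3.2000 + 3.0000) / 2 = 3.10

3.10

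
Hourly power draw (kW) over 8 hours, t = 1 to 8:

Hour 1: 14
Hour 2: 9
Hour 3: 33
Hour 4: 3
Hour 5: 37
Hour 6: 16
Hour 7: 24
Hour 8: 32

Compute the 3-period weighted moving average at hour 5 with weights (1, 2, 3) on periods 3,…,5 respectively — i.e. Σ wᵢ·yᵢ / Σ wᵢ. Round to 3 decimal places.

25.000

Weighted sum: 1·33 + 2·3 + 3·37 = 33 + 6 + 111 = 150
Weight total: 1 + 2 + 3 = 6
WMA = 150 / 6 = 25.000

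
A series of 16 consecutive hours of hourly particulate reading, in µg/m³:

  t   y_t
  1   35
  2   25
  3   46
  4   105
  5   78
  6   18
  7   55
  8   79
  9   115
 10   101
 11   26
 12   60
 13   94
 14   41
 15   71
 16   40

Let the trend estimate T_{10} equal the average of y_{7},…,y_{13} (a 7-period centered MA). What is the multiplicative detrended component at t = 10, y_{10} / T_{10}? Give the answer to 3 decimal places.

Trend T_10 = (55 + 79 + 115 + 101 + 26 + 60 + 94) / 7 = 530/7 = 75.71429
Ratio to trend: 101 / 75.71429 = 1.334

1.334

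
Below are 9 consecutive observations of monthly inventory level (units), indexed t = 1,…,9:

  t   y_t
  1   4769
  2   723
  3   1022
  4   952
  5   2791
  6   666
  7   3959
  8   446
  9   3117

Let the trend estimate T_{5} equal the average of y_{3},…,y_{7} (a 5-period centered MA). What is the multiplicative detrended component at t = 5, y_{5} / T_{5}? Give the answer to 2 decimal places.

1.49

Trend T_5 = (1022 + 952 + 2791 + 666 + 3959) / 5 = 9390/5 = 1878.0000
Ratio to trend: 2791 / 1878.0000 = 1.49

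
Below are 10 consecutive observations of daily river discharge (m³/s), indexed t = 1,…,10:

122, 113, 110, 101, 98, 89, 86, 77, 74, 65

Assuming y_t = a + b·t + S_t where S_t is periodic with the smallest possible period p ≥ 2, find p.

First differences y_{t+1} − y_t: -9, -3, -9, -3, -9, -3, …
The difference pattern repeats every 2 terms and not for any smaller step, so p = 2.

2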